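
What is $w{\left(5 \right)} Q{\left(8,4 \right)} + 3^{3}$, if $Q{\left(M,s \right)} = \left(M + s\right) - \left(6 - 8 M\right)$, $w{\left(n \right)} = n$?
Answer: $377$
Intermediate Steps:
$Q{\left(M,s \right)} = -6 + s + 9 M$ ($Q{\left(M,s \right)} = \left(M + s\right) + \left(-6 + 8 M\right) = -6 + s + 9 M$)
$w{\left(5 \right)} Q{\left(8,4 \right)} + 3^{3} = 5 \left(-6 + 4 + 9 \cdot 8\right) + 3^{3} = 5 \left(-6 + 4 + 72\right) + 27 = 5 \cdot 70 + 27 = 350 + 27 = 377$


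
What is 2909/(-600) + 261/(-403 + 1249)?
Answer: -128023/28200 ≈ -4.5398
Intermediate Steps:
2909/(-600) + 261/(-403 + 1249) = 2909*(-1/600) + 261/846 = -2909/600 + 261*(1/846) = -2909/600 + 29/94 = -128023/28200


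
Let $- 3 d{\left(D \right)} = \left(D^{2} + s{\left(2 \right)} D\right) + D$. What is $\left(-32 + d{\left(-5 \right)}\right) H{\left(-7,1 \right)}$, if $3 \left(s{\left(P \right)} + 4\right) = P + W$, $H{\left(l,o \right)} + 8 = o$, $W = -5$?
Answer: $329$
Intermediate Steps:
$H{\left(l,o \right)} = -8 + o$
$s{\left(P \right)} = - \frac{17}{3} + \frac{P}{3}$ ($s{\left(P \right)} = -4 + \frac{P - 5}{3} = -4 + \frac{-5 + P}{3} = -4 + \left(- \frac{5}{3} + \frac{P}{3}\right) = - \frac{17}{3} + \frac{P}{3}$)
$d{\left(D \right)} = - \frac{D^{2}}{3} + \frac{4 D}{3}$ ($d{\left(D \right)} = - \frac{\left(D^{2} + \left(- \frac{17}{3} + \frac{1}{3} \cdot 2\right) D\right) + D}{3} = - \frac{\left(D^{2} + \left(- \frac{17}{3} + \frac{2}{3}\right) D\right) + D}{3} = - \frac{\left(D^{2} - 5 D\right) + D}{3} = - \frac{D^{2} - 4 D}{3} = - \frac{D^{2}}{3} + \frac{4 D}{3}$)
$\left(-32 + d{\left(-5 \right)}\right) H{\left(-7,1 \right)} = \left(-32 + \frac{1}{3} \left(-5\right) \left(4 - -5\right)\right) \left(-8 + 1\right) = \left(-32 + \frac{1}{3} \left(-5\right) \left(4 + 5\right)\right) \left(-7\right) = \left(-32 + \frac{1}{3} \left(-5\right) 9\right) \left(-7\right) = \left(-32 - 15\right) \left(-7\right) = \left(-47\right) \left(-7\right) = 329$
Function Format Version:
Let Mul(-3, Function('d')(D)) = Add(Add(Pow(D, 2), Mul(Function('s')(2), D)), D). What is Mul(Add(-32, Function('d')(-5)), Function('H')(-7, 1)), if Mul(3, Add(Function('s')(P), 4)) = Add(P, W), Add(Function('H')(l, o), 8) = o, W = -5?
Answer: 329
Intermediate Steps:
Function('H')(l, o) = Add(-8, o)
Function('s')(P) = Add(Rational(-17, 3), Mul(Rational(1, 3), P)) (Function('s')(P) = Add(-4, Mul(Rational(1, 3), Add(P, -5))) = Add(-4, Mul(Rational(1, 3), Add(-5, P))) = Add(-4, Add(Rational(-5, 3), Mul(Rational(1, 3), P))) = Add(Rational(-17, 3), Mul(Rational(1, 3), P)))
Function('d')(D) = Add(Mul(Rational(-1, 3), Pow(D, 2)), Mul(Rational(4, 3), D)) (Function('d')(D) = Mul(Rational(-1, 3), Add(Add(Pow(D, 2), Mul(Add(Rational(-17, 3), Mul(Rational(1, 3), 2)), D)), D)) = Mul(Rational(-1, 3), Add(Add(Pow(D, 2), Mul(Add(Rational(-17, 3), Rational(2, 3)), D)), D)) = Mul(Rational(-1, 3), Add(Add(Pow(D, 2), Mul(-5, D)), D)) = Mul(Rational(-1, 3), Add(Pow(D, 2), Mul(-4, D))) = Add(Mul(Rational(-1, 3), Pow(D, 2)), Mul(Rational(4, 3), D)))
Mul(Add(-32, Function('d')(-5)), Function('H')(-7, 1)) = Mul(Add(-32, Mul(Rational(1, 3), -5, Add(4, Mul(-1, -5)))), Add(-8, 1)) = Mul(Add(-32, Mul(Rational(1, 3), -5, Add(4, 5))), -7) = Mul(Add(-32, Mul(Rational(1, 3), -5, 9)), -7) = Mul(Add(-32, -15), -7) = Mul(-47, -7) = 329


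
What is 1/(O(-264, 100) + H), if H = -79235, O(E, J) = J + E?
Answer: -1/79399 ≈ -1.2595e-5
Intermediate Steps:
O(E, J) = E + J
1/(O(-264, 100) + H) = 1/((-264 + 100) - 79235) = 1/(-164 - 79235) = 1/(-79399) = -1/79399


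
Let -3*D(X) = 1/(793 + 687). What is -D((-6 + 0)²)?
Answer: 1/4440 ≈ 0.00022523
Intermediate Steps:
D(X) = -1/4440 (D(X) = -1/(3*(793 + 687)) = -⅓/1480 = -⅓*1/1480 = -1/4440)
-D((-6 + 0)²) = -1*(-1/4440) = 1/4440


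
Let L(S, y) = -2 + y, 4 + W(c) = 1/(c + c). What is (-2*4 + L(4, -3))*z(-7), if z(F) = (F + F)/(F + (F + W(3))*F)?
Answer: 156/59 ≈ 2.6441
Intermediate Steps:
W(c) = -4 + 1/(2*c) (W(c) = -4 + 1/(c + c) = -4 + 1/(2*c))
z(F) = 2*F/(F + F*(-23/6 + F)) (z(F) = (F + F)/(F + (F + (-4 + (½)/3))*F) = (2*F)/(F + (F + (-4 + (½)*(⅓)))*F) = (2*F)/(F + (F + (-4 + ⅙))*F) = (2*F)/(F + (F - 23/6)*F) = (2*F)/(F + (-23/6 + F)*F) = (2*F)/(F + F*(-23/6 + F)) = 2*F/(F + F*(-23/6 + F)))
(-2*4 + L(4, -3))*z(-7) = (-2*4 + (-2 - 3))*(12/(-17 + 6*(-7))) = (-8 - 5)*(12/(-17 - 42)) = -156/(-59) = -156*(-1)/59 = -13*(-12/59) = 156/59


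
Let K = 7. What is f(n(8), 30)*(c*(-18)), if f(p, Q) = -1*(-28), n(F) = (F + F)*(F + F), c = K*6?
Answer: -21168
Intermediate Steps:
c = 42 (c = 7*6 = 42)
n(F) = 4*F**2 (n(F) = (2*F)*(2*F) = 4*F**2)
f(p, Q) = 28
f(n(8), 30)*(c*(-18)) = 28*(42*(-18)) = 28*(-756) = -21168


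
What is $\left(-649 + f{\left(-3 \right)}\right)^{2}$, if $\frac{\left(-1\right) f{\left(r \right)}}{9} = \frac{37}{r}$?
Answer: $289444$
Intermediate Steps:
$f{\left(r \right)} = - \frac{333}{r}$ ($f{\left(r \right)} = - 9 \frac{37}{r} = - \frac{333}{r}$)
$\left(-649 + f{\left(-3 \right)}\right)^{2} = \left(-649 - \frac{333}{-3}\right)^{2} = \left(-649 - -111\right)^{2} = \left(-649 + 111\right)^{2} = \left(-538\right)^{2} = 289444$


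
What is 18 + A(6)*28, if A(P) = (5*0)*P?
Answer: 18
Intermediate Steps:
A(P) = 0 (A(P) = 0*P = 0)
18 + A(6)*28 = 18 + 0*28 = 18 + 0 = 18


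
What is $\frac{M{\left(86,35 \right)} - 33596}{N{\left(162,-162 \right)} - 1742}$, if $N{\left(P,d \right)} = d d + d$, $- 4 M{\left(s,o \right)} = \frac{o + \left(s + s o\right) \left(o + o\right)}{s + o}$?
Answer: $- \frac{1497929}{1070960} \approx -1.3987$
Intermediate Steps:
$M{\left(s,o \right)} = - \frac{o + 2 o \left(s + o s\right)}{4 \left(o + s\right)}$ ($M{\left(s,o \right)} = - \frac{\left(o + \left(s + s o\right) \left(o + o\right)\right) \frac{1}{s + o}}{4} = - \frac{\left(o + \left(s + o s\right) 2 o\right) \frac{1}{o + s}}{4} = - \frac{\left(o + 2 o \left(s + o s\right)\right) \frac{1}{o + s}}{4} = - \frac{\frac{1}{o + s} \left(o + 2 o \left(s + o s\right)\right)}{4} = - \frac{o + 2 o \left(s + o s\right)}{4 \left(o + s\right)}$)
$N{\left(P,d \right)} = d + d^{2}$ ($N{\left(P,d \right)} = d^{2} + d = d + d^{2}$)
$\frac{M{\left(86,35 \right)} - 33596}{N{\left(162,-162 \right)} - 1742} = \frac{\left(-1\right) 35 \frac{1}{4 \cdot 35 + 4 \cdot 86} \left(1 + 2 \cdot 86 + 2 \cdot 35 \cdot 86\right) - 33596}{- 162 \left(1 - 162\right) - 1742} = \frac{\left(-1\right) 35 \frac{1}{140 + 344} \left(1 + 172 + 6020\right) - 33596}{\left(-162\right) \left(-161\right) - 1742} = \frac{\left(-1\right) 35 \cdot \frac{1}{484} \cdot 6193 - 33596}{26082 - 1742} = \frac{\left(-1\right) 35 \cdot \frac{1}{484} \cdot 6193 - 33596}{24340} = \left(- \frac{19705}{44} - 33596\right) \frac{1}{24340} = \left(- \frac{1497929}{44}\right) \frac{1}{24340} = - \frac{1497929}{1070960}$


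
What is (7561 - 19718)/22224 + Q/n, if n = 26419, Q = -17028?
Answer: -699606055/587135856 ≈ -1.1916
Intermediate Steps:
(7561 - 19718)/22224 + Q/n = (7561 - 19718)/22224 - 17028/26419 = -12157*1/22224 - 17028*1/26419 = -12157/22224 - 17028/26419 = -699606055/587135856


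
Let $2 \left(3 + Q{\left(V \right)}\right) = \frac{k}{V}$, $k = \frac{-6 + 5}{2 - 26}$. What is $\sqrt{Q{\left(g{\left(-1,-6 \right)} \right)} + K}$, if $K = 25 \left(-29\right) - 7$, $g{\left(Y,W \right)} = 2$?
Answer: $\frac{i \sqrt{423354}}{24} \approx 27.111 i$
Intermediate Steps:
$k = \frac{1}{24}$ ($k = - \frac{1}{-24} = \left(-1\right) \left(- \frac{1}{24}\right) = \frac{1}{24} \approx 0.041667$)
$K = -732$ ($K = -725 - 7 = -732$)
$Q{\left(V \right)} = -3 + \frac{1}{48 V}$ ($Q{\left(V \right)} = -3 + \frac{\frac{1}{24} \frac{1}{V}}{2} = -3 + \frac{1}{48 V}$)
$\sqrt{Q{\left(g{\left(-1,-6 \right)} \right)} + K} = \sqrt{\left(-3 + \frac{1}{48 \cdot 2}\right) - 732} = \sqrt{\left(-3 + \frac{1}{48} \cdot \frac{1}{2}\right) - 732} = \sqrt{\left(-3 + \frac{1}{96}\right) - 732} = \sqrt{- \frac{287}{96} - 732} = \sqrt{- \frac{70559}{96}} = \frac{i \sqrt{423354}}{24}$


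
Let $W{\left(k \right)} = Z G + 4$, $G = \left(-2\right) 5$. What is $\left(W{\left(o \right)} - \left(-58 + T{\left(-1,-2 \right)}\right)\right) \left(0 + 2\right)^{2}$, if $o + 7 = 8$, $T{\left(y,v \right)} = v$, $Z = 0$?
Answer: $256$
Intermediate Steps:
$G = -10$
$o = 1$ ($o = -7 + 8 = 1$)
$W{\left(k \right)} = 4$ ($W{\left(k \right)} = 0 \left(-10\right) + 4 = 0 + 4 = 4$)
$\left(W{\left(o \right)} - \left(-58 + T{\left(-1,-2 \right)}\right)\right) \left(0 + 2\right)^{2} = \left(4 + \left(58 - -2\right)\right) \left(0 + 2\right)^{2} = \left(4 + \left(58 + 2\right)\right) 2^{2} = \left(4 + 60\right) 4 = 64 \cdot 4 = 256$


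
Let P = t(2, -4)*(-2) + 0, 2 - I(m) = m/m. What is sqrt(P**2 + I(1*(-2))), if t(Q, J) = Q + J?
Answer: sqrt(17) ≈ 4.1231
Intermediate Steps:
t(Q, J) = J + Q
I(m) = 1 (I(m) = 2 - m/m = 2 - 1*1 = 2 - 1 = 1)
P = 4 (P = (-4 + 2)*(-2) + 0 = -2*(-2) + 0 = 4 + 0 = 4)
sqrt(P**2 + I(1*(-2))) = sqrt(4**2 + 1) = sqrt(16 + 1) = sqrt(17)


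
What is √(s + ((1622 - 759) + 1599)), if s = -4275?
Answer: 7*I*√37 ≈ 42.579*I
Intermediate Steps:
√(s + ((1622 - 759) + 1599)) = √(-4275 + ((1622 - 759) + 1599)) = √(-4275 + (863 + 1599)) = √(-4275 + 2462) = √(-1813) = 7*I*√37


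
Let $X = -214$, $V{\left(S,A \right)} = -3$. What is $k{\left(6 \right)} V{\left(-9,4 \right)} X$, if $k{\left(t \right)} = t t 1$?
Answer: $23112$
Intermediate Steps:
$k{\left(t \right)} = t^{2}$ ($k{\left(t \right)} = t^{2} \cdot 1 = t^{2}$)
$k{\left(6 \right)} V{\left(-9,4 \right)} X = 6^{2} \left(-3\right) \left(-214\right) = 36 \left(-3\right) \left(-214\right) = \left(-108\right) \left(-214\right) = 23112$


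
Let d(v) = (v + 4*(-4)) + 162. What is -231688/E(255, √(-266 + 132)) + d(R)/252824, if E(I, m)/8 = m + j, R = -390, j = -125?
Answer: 13459568203/58591962 + 28961*I*√134/15759 ≈ 229.72 + 21.273*I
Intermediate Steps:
E(I, m) = -1000 + 8*m (E(I, m) = 8*(m - 125) = 8*(-125 + m) = -1000 + 8*m)
d(v) = 146 + v (d(v) = (v - 16) + 162 = (-16 + v) + 162 = 146 + v)
-231688/E(255, √(-266 + 132)) + d(R)/252824 = -231688/(-1000 + 8*√(-266 + 132)) + (146 - 390)/252824 = -231688/(-1000 + 8*√(-134)) - 244*1/252824 = -231688/(-1000 + 8*(I*√134)) - 61/63206 = -231688/(-1000 + 8*I*√134) - 61/63206 = -61/63206 - 231688/(-1000 + 8*I*√134)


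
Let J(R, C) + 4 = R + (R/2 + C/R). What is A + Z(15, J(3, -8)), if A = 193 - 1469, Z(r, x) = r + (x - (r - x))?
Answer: -3841/3 ≈ -1280.3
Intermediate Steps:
J(R, C) = -4 + 3*R/2 + C/R (J(R, C) = -4 + (R + (R/2 + C/R)) = -4 + (3*R/2 + C/R) = -4 + 3*R/2 + C/R)
Z(r, x) = 2*x (Z(r, x) = r + (x + (x - r)) = r + (-r + 2*x) = 2*x)
A = -1276
A + Z(15, J(3, -8)) = -1276 + 2*(-4 + (3/2)*3 - 8/3) = -1276 + 2*(-4 + 9/2 - 8*⅓) = -1276 + 2*(-4 + 9/2 - 8/3) = -1276 + 2*(-13/6) = -1276 - 13/3 = -3841/3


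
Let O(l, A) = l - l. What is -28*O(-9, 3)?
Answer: 0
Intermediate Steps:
O(l, A) = 0
-28*O(-9, 3) = -28*0 = 0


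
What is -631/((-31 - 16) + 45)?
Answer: 631/2 ≈ 315.50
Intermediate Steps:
-631/((-31 - 16) + 45) = -631/(-47 + 45) = -631/(-2) = -½*(-631) = 631/2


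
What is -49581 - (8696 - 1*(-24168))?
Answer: -82445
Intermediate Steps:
-49581 - (8696 - 1*(-24168)) = -49581 - (8696 + 24168) = -49581 - 1*32864 = -49581 - 32864 = -82445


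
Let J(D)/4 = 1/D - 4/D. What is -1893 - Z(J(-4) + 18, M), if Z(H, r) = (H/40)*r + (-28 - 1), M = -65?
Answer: -14639/8 ≈ -1829.9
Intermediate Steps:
J(D) = -12/D (J(D) = 4*(1/D - 4/D) = 4*(-3/D) = -12/D)
Z(H, r) = -29 + H*r/40 (Z(H, r) = (H/40)*r - 29 = H*r/40 - 29 = -29 + H*r/40)
-1893 - Z(J(-4) + 18, M) = -1893 - (-29 + (1/40)*(-12/(-4) + 18)*(-65)) = -1893 - (-29 + (1/40)*(-12*(-¼) + 18)*(-65)) = -1893 - (-29 + (1/40)*(3 + 18)*(-65)) = -1893 - (-29 + (1/40)*21*(-65)) = -1893 - (-29 - 273/8) = -1893 - 1*(-505/8) = -1893 + 505/8 = -14639/8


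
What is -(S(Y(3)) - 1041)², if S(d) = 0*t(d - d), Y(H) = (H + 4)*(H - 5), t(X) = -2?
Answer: -1083681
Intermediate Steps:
Y(H) = (-5 + H)*(4 + H) (Y(H) = (4 + H)*(-5 + H) = (-5 + H)*(4 + H))
S(d) = 0 (S(d) = 0*(-2) = 0)
-(S(Y(3)) - 1041)² = -(0 - 1041)² = -1*(-1041)² = -1*1083681 = -1083681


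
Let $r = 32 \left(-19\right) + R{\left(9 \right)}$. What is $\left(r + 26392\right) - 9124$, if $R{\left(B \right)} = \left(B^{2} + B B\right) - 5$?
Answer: $16817$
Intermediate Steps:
$R{\left(B \right)} = -5 + 2 B^{2}$ ($R{\left(B \right)} = \left(B^{2} + B^{2}\right) - 5 = 2 B^{2} - 5 = -5 + 2 B^{2}$)
$r = -451$ ($r = 32 \left(-19\right) - \left(5 - 2 \cdot 9^{2}\right) = -608 + \left(-5 + 2 \cdot 81\right) = -608 + \left(-5 + 162\right) = -608 + 157 = -451$)
$\left(r + 26392\right) - 9124 = \left(-451 + 26392\right) - 9124 = 25941 - 9124 = 16817$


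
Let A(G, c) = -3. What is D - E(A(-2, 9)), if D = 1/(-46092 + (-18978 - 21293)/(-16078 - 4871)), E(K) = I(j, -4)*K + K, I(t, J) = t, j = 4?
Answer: 14483094606/965541037 ≈ 15.000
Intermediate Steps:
E(K) = 5*K (E(K) = 4*K + K = 5*K)
D = -20949/965541037 (D = 1/(-46092 - 40271/(-20949)) = 1/(-46092 - 40271*(-1/20949)) = 1/(-46092 + 40271/20949) = 1/(-965541037/20949) = -20949/965541037 ≈ -2.1697e-5)
D - E(A(-2, 9)) = -20949/965541037 - 5*(-3) = -20949/965541037 - 1*(-15) = -20949/965541037 + 15 = 14483094606/965541037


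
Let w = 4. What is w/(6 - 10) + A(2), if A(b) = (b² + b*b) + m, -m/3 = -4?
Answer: 19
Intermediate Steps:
m = 12 (m = -3*(-4) = 12)
A(b) = 12 + 2*b² (A(b) = (b² + b*b) + 12 = (b² + b²) + 12 = 2*b² + 12 = 12 + 2*b²)
w/(6 - 10) + A(2) = 4/(6 - 10) + (12 + 2*2²) = 4/(-4) + (12 + 2*4) = 4*(-¼) + (12 + 8) = -1 + 20 = 19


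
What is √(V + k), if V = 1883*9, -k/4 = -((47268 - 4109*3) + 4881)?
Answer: √176235 ≈ 419.80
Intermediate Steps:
k = 159288 (k = -(-4)*((47268 - 4109*3) + 4881) = -(-4)*((47268 - 12327) + 4881) = -(-4)*(34941 + 4881) = -(-4)*39822 = -4*(-39822) = 159288)
V = 16947
√(V + k) = √(16947 + 159288) = √176235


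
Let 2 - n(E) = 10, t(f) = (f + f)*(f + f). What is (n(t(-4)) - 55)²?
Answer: 3969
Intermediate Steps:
t(f) = 4*f² (t(f) = (2*f)*(2*f) = 4*f²)
n(E) = -8 (n(E) = 2 - 1*10 = 2 - 10 = -8)
(n(t(-4)) - 55)² = (-8 - 55)² = (-63)² = 3969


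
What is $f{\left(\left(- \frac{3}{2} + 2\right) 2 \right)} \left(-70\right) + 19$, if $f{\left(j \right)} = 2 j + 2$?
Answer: $-261$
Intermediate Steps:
$f{\left(j \right)} = 2 + 2 j$
$f{\left(\left(- \frac{3}{2} + 2\right) 2 \right)} \left(-70\right) + 19 = \left(2 + 2 \left(- \frac{3}{2} + 2\right) 2\right) \left(-70\right) + 19 = \left(2 + 2 \cdot \frac{1}{2} \cdot 2\right) \left(-70\right) + 19 = \left(2 + 2 \cdot 1\right) \left(-70\right) + 19 = \left(2 + 2\right) \left(-70\right) + 19 = 4 \left(-70\right) + 19 = -280 + 19 = -261$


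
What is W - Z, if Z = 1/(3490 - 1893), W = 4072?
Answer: 6502983/1597 ≈ 4072.0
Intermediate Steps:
Z = 1/1597 ≈ 0.00062617
W - Z = 4072 - 1*1/1597 = 4072 - 1/1597 = 6502983/1597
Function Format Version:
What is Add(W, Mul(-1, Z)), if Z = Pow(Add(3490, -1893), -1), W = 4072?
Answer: Rational(6502983, 1597) ≈ 4072.0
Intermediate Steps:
Z = Rational(1, 1597) (Z = Pow(1597, -1) = Rational(1, 1597) ≈ 0.00062617)
Add(W, Mul(-1, Z)) = Add(4072, Mul(-1, Rational(1, 1597))) = Add(4072, Rational(-1, 1597)) = Rational(6502983, 1597)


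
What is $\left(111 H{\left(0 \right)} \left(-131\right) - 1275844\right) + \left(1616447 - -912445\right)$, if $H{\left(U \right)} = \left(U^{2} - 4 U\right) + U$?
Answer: $1253048$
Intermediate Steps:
$H{\left(U \right)} = U^{2} - 3 U$
$\left(111 H{\left(0 \right)} \left(-131\right) - 1275844\right) + \left(1616447 - -912445\right) = \left(111 \cdot 0 \left(-3 + 0\right) \left(-131\right) - 1275844\right) + \left(1616447 - -912445\right) = \left(111 \cdot 0 \left(-3\right) \left(-131\right) - 1275844\right) + \left(1616447 + 912445\right) = \left(111 \cdot 0 \left(-131\right) - 1275844\right) + 2528892 = \left(0 \left(-131\right) - 1275844\right) + 2528892 = \left(0 - 1275844\right) + 2528892 = -1275844 + 2528892 = 1253048$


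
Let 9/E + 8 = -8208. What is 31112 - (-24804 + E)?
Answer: 459405865/8216 ≈ 55916.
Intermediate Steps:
E = -9/8216 (E = 9/(-8 - 8208) = 9/(-8216) = 9*(-1/8216) = -9/8216 ≈ -0.0010954)
31112 - (-24804 + E) = 31112 - (-24804 - 9/8216) = 31112 - 1*(-203789673/8216) = 31112 + 203789673/8216 = 459405865/8216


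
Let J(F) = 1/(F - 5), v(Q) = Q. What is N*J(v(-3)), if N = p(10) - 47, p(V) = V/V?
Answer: 23/4 ≈ 5.7500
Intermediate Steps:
p(V) = 1
J(F) = 1/(-5 + F)
N = -46 (N = 1 - 47 = -46)
N*J(v(-3)) = -46/(-5 - 3) = -46/(-8) = -46*(-⅛) = 23/4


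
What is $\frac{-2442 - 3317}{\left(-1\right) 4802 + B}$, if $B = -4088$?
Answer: $\frac{5759}{8890} \approx 0.64781$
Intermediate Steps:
$\frac{-2442 - 3317}{\left(-1\right) 4802 + B} = \frac{-2442 - 3317}{\left(-1\right) 4802 - 4088} = - \frac{5759}{-4802 - 4088} = - \frac{5759}{-8890} = \left(-5759\right) \left(- \frac{1}{8890}\right) = \frac{5759}{8890}$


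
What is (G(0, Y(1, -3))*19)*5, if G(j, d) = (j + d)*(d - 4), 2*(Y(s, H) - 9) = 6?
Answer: 9120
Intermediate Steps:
Y(s, H) = 12 (Y(s, H) = 9 + (½)*6 = 9 + 3 = 12)
G(j, d) = (-4 + d)*(d + j) (G(j, d) = (d + j)*(-4 + d) = (-4 + d)*(d + j))
(G(0, Y(1, -3))*19)*5 = ((12² - 4*12 - 4*0 + 12*0)*19)*5 = ((144 - 48 + 0 + 0)*19)*5 = (96*19)*5 = 1824*5 = 9120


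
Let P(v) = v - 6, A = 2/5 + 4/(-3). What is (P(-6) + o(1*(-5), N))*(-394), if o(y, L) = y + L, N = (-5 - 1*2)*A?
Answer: 61858/15 ≈ 4123.9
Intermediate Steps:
A = -14/15 (A = 2*(⅕) + 4*(-⅓) = ⅖ - 4/3 = -14/15 ≈ -0.93333)
P(v) = -6 + v
N = 98/15 (N = (-5 - 1*2)*(-14/15) = (-5 - 2)*(-14/15) = -7*(-14/15) = 98/15 ≈ 6.5333)
o(y, L) = L + y
(P(-6) + o(1*(-5), N))*(-394) = ((-6 - 6) + (98/15 + 1*(-5)))*(-394) = (-12 + (98/15 - 5))*(-394) = (-12 + 23/15)*(-394) = -157/15*(-394) = 61858/15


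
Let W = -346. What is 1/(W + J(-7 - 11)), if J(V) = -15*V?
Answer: -1/76 ≈ -0.013158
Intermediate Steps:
1/(W + J(-7 - 11)) = 1/(-346 - 15*(-7 - 11)) = 1/(-346 - 15*(-18)) = 1/(-346 + 270) = 1/(-76) = -1/76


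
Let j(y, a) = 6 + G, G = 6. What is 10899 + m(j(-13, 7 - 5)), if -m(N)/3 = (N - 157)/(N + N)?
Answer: 87337/8 ≈ 10917.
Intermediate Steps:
j(y, a) = 12 (j(y, a) = 6 + 6 = 12)
m(N) = -3*(-157 + N)/(2*N) (m(N) = -3*(N - 157)/(N + N) = -3*(-157 + N)/(2*N))
10899 + m(j(-13, 7 - 5)) = 10899 + (3/2)*(157 - 1*12)/12 = 10899 + (3/2)*(1/12)*(157 - 12) = 10899 + (3/2)*(1/12)*145 = 10899 + 145/8 = 87337/8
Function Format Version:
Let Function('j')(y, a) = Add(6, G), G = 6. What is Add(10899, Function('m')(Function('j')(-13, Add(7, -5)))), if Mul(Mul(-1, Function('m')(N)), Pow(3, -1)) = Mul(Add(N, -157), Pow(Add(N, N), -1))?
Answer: Rational(87337, 8) ≈ 10917.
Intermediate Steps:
Function('j')(y, a) = 12 (Function('j')(y, a) = Add(6, 6) = 12)
Function('m')(N) = Mul(Rational(-3, 2), Pow(N, -1), Add(-157, N)) (Function('m')(N) = Mul(-3, Mul(Add(N, -157), Pow(Add(N, N), -1))) = Mul(-3, Mul(Add(-157, N), Pow(Mul(2, N), -1))) = Mul(-3, Mul(Add(-157, N), Mul(Rational(1, 2), Pow(N, -1)))) = Mul(-3, Mul(Rational(1, 2), Pow(N, -1), Add(-157, N))) = Mul(Rational(-3, 2), Pow(N, -1), Add(-157, N)))
Add(10899, Function('m')(Function('j')(-13, Add(7, -5)))) = Add(10899, Mul(Rational(3, 2), Pow(12, -1), Add(157, Mul(-1, 12)))) = Add(10899, Mul(Rational(3, 2), Rational(1, 12), Add(157, -12))) = Add(10899, Mul(Rational(3, 2), Rational(1, 12), 145)) = Add(10899, Rational(145, 8)) = Rational(87337, 8)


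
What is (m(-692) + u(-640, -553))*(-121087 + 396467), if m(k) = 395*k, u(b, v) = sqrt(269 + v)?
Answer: -75272369200 + 550760*I*sqrt(71) ≈ -7.5272e+10 + 4.6408e+6*I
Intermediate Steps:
(m(-692) + u(-640, -553))*(-121087 + 396467) = (395*(-692) + sqrt(269 - 553))*(-121087 + 396467) = (-273340 + sqrt(-284))*275380 = (-273340 + 2*I*sqrt(71))*275380 = -75272369200 + 550760*I*sqrt(71)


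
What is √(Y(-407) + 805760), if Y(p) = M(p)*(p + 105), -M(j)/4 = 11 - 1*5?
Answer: 28*√1037 ≈ 901.67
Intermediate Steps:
M(j) = -24 (M(j) = -4*(11 - 1*5) = -4*(11 - 5) = -4*6 = -24)
Y(p) = -2520 - 24*p (Y(p) = -24*(p + 105) = -24*(105 + p) = -2520 - 24*p)
√(Y(-407) + 805760) = √((-2520 - 24*(-407)) + 805760) = √((-2520 + 9768) + 805760) = √(7248 + 805760) = √813008 = 28*√1037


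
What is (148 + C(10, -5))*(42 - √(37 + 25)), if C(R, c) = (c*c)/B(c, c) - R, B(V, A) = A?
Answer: 5586 - 133*√62 ≈ 4538.8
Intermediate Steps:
C(R, c) = c - R (C(R, c) = (c*c)/c - R = c²/c - R = c - R)
(148 + C(10, -5))*(42 - √(37 + 25)) = (148 + (-5 - 1*10))*(42 - √(37 + 25)) = (148 + (-5 - 10))*(42 - √62) = (148 - 15)*(42 - √62) = 133*(42 - √62) = 5586 - 133*√62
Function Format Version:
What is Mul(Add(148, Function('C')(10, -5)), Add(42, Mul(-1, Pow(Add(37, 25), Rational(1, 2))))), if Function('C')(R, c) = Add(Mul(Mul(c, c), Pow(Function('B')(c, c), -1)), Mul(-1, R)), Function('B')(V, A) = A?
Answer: Add(5586, Mul(-133, Pow(62, Rational(1, 2)))) ≈ 4538.8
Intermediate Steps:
Function('C')(R, c) = Add(c, Mul(-1, R)) (Function('C')(R, c) = Add(Mul(Mul(c, c), Pow(c, -1)), Mul(-1, R)) = Add(Mul(Pow(c, 2), Pow(c, -1)), Mul(-1, R)) = Add(c, Mul(-1, R)))
Mul(Add(148, Function('C')(10, -5)), Add(42, Mul(-1, Pow(Add(37, 25), Rational(1, 2))))) = Mul(Add(148, Add(-5, Mul(-1, 10))), Add(42, Mul(-1, Pow(Add(37, 25), Rational(1, 2))))) = Mul(Add(148, Add(-5, -10)), Add(42, Mul(-1, Pow(62, Rational(1, 2))))) = Mul(Add(148, -15), Add(42, Mul(-1, Pow(62, Rational(1, 2))))) = Mul(133, Add(42, Mul(-1, Pow(62, Rational(1, 2))))) = Add(5586, Mul(-133, Pow(62, Rational(1, 2))))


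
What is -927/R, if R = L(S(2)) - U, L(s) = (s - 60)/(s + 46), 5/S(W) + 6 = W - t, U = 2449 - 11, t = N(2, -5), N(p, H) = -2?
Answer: 80649/212231 ≈ 0.38001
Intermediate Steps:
t = -2
U = 2438
S(W) = 5/(-4 + W) (S(W) = 5/(-6 + (W - 1*(-2))) = 5/(-6 + (W + 2)) = 5/(-6 + (2 + W)) = 5/(-4 + W))
L(s) = (-60 + s)/(46 + s)
R = -212231/87 (R = (-60 + 5/(-4 + 2))/(46 + 5/(-4 + 2)) - 1*2438 = (-60 + 5/(-2))/(46 + 5/(-2)) - 2438 = (-60 + 5*(-½))/(46 + 5*(-½)) - 2438 = (-60 - 5/2)/(46 - 5/2) - 2438 = -125/2/(87/2) - 2438 = (2/87)*(-125/2) - 2438 = -125/87 - 2438 = -212231/87 ≈ -2439.4)
-927/R = -927/(-212231/87) = -927*(-87/212231) = 80649/212231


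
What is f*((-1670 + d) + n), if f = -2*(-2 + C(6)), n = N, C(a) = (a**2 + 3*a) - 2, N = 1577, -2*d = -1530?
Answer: -67200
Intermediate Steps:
d = 765 (d = -1/2*(-1530) = 765)
C(a) = -2 + a**2 + 3*a
n = 1577
f = -100 (f = -2*(-2 + (-2 + 6**2 + 3*6)) = -2*(-2 + (-2 + 36 + 18)) = -2*(-2 + 52) = -2*50 = -100)
f*((-1670 + d) + n) = -100*((-1670 + 765) + 1577) = -100*(-905 + 1577) = -100*672 = -67200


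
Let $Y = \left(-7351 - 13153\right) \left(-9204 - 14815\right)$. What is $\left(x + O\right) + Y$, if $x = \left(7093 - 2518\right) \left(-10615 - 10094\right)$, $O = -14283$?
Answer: $397727618$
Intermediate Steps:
$x = -94743675$ ($x = 4575 \left(-20709\right) = -94743675$)
$Y = 492485576$ ($Y = \left(-20504\right) \left(-24019\right) = 492485576$)
$\left(x + O\right) + Y = \left(-94743675 - 14283\right) + 492485576 = -94757958 + 492485576 = 397727618$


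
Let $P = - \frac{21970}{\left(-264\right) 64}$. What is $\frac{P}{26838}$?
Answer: $\frac{10985}{226727424} \approx 4.845 \cdot 10^{-5}$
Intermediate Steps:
$P = \frac{10985}{8448}$ ($P = - \frac{21970}{-16896} = \left(-21970\right) \left(- \frac{1}{16896}\right) = \frac{10985}{8448} \approx 1.3003$)
$\frac{P}{26838} = \frac{10985}{8448 \cdot 26838} = \frac{10985}{8448} \cdot \frac{1}{26838} = \frac{10985}{226727424}$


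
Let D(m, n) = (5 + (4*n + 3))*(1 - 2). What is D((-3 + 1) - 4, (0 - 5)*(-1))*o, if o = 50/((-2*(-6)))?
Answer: -350/3 ≈ -116.67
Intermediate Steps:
D(m, n) = -8 - 4*n (D(m, n) = (5 + (3 + 4*n))*(-1) = (8 + 4*n)*(-1) = -8 - 4*n)
o = 25/6 (o = 50/12 = 50*(1/12) = 25/6 ≈ 4.1667)
D((-3 + 1) - 4, (0 - 5)*(-1))*o = (-8 - 4*(0 - 5)*(-1))*(25/6) = (-8 - (-20)*(-1))*(25/6) = (-8 - 4*5)*(25/6) = (-8 - 20)*(25/6) = -28*25/6 = -350/3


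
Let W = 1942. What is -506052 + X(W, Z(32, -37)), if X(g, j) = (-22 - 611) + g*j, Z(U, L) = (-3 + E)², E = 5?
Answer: -498917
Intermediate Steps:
Z(U, L) = 4 (Z(U, L) = (-3 + 5)² = 2² = 4)
X(g, j) = -633 + g*j
-506052 + X(W, Z(32, -37)) = -506052 + (-633 + 1942*4) = -506052 + (-633 + 7768) = -506052 + 7135 = -498917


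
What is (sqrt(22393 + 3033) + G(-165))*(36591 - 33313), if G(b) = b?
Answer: -540870 + 3278*sqrt(25426) ≈ -18175.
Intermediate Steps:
(sqrt(22393 + 3033) + G(-165))*(36591 - 33313) = (sqrt(22393 + 3033) - 165)*(36591 - 33313) = (sqrt(25426) - 165)*3278 = (-165 + sqrt(25426))*3278 = -540870 + 3278*sqrt(25426)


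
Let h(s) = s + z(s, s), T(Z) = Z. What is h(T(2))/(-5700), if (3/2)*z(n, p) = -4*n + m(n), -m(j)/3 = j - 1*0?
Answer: 11/8550 ≈ 0.0012865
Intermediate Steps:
m(j) = -3*j (m(j) = -3*(j - 1*0) = -3*(j + 0) = -3*j)
z(n, p) = -14*n/3 (z(n, p) = 2*(-4*n - 3*n)/3 = 2*(-7*n)/3 = -14*n/3)
h(s) = -11*s/3 (h(s) = s - 14*s/3 = -11*s/3)
h(T(2))/(-5700) = -11/3*2/(-5700) = -22/3*(-1/5700) = 11/8550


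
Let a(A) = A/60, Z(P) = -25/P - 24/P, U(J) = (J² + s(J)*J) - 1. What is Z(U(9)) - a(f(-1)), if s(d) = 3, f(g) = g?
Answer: -2833/6420 ≈ -0.44128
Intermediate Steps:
U(J) = -1 + J² + 3*J (U(J) = (J² + 3*J) - 1 = -1 + J² + 3*J)
Z(P) = -49/P
a(A) = A/60 (a(A) = A*(1/60) = A/60)
Z(U(9)) - a(f(-1)) = -49/(-1 + 9² + 3*9) - (-1)/60 = -49/(-1 + 81 + 27) - 1*(-1/60) = -49/107 + 1/60 = -2833/6420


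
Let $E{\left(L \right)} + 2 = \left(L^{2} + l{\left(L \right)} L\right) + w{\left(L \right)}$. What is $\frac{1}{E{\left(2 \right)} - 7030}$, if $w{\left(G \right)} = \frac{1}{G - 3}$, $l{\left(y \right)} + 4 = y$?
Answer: $- \frac{1}{7033} \approx -0.00014219$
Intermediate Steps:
$l{\left(y \right)} = -4 + y$
$w{\left(G \right)} = \frac{1}{-3 + G}$
$E{\left(L \right)} = -2 + L^{2} + \frac{1}{-3 + L} + L \left(-4 + L\right)$ ($E{\left(L \right)} = -2 + \left(\left(L^{2} + \left(-4 + L\right) L\right) + \frac{1}{-3 + L}\right) = -2 + \left(\left(L^{2} + L \left(-4 + L\right)\right) + \frac{1}{-3 + L}\right) = -2 + \left(L^{2} + \frac{1}{-3 + L} + L \left(-4 + L\right)\right) = -2 + L^{2} + \frac{1}{-3 + L} + L \left(-4 + L\right)$)
$\frac{1}{E{\left(2 \right)} - 7030} = \frac{1}{\frac{1 + \left(-3 + 2\right) \left(-2 + 2^{2} + 2 \left(-4 + 2\right)\right)}{-3 + 2} - 7030} = \frac{1}{\frac{1 - \left(-2 + 4 + 2 \left(-2\right)\right)}{-1} - 7030} = \frac{1}{- (1 - \left(-2 + 4 - 4\right)) - 7030} = \frac{1}{- (1 - -2) - 7030} = \frac{1}{- (1 + 2) - 7030} = \frac{1}{\left(-1\right) 3 - 7030} = \frac{1}{-3 - 7030} = \frac{1}{-7033} = - \frac{1}{7033}$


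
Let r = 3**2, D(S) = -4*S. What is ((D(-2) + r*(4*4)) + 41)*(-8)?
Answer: -1544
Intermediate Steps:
r = 9
((D(-2) + r*(4*4)) + 41)*(-8) = ((-4*(-2) + 9*(4*4)) + 41)*(-8) = ((8 + 9*16) + 41)*(-8) = ((8 + 144) + 41)*(-8) = (152 + 41)*(-8) = 193*(-8) = -1544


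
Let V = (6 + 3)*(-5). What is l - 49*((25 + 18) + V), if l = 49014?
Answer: 49112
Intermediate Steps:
V = -45 (V = 9*(-5) = -45)
l - 49*((25 + 18) + V) = 49014 - 49*((25 + 18) - 45) = 49014 - 49*(43 - 45) = 49014 - 49*(-2) = 49014 + 98 = 49112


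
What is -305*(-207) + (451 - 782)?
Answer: 62804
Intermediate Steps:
-305*(-207) + (451 - 782) = 63135 - 331 = 62804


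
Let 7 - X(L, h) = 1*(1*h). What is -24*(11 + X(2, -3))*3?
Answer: -1512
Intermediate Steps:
X(L, h) = 7 - h (X(L, h) = 7 - 1*h = 7 - h)
-24*(11 + X(2, -3))*3 = -24*(11 + (7 - 1*(-3)))*3 = -24*(11 + (7 + 3))*3 = -24*(11 + 10)*3 = -24*21*3 = -504*3 = -1512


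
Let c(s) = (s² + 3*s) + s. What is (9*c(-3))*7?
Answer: -189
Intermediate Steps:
c(s) = s² + 4*s
(9*c(-3))*7 = (9*(-3*(4 - 3)))*7 = (9*(-3*1))*7 = (9*(-3))*7 = -27*7 = -189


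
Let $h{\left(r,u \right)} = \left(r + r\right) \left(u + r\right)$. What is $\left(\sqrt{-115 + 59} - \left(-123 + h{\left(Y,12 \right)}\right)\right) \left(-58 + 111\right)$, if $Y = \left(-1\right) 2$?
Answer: $8639 + 106 i \sqrt{14} \approx 8639.0 + 396.62 i$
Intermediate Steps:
$Y = -2$
$h{\left(r,u \right)} = 2 r \left(r + u\right)$
$\left(\sqrt{-115 + 59} - \left(-123 + h{\left(Y,12 \right)}\right)\right) \left(-58 + 111\right) = \left(\sqrt{-115 + 59} + \left(123 - 2 \left(-2\right) \left(-2 + 12\right)\right)\right) \left(-58 + 111\right) = \left(\sqrt{-56} + \left(123 - 2 \left(-2\right) 10\right)\right) 53 = \left(2 i \sqrt{14} + \left(123 - -40\right)\right) 53 = \left(2 i \sqrt{14} + \left(123 + 40\right)\right) 53 = \left(2 i \sqrt{14} + 163\right) 53 = \left(163 + 2 i \sqrt{14}\right) 53 = 8639 + 106 i \sqrt{14}$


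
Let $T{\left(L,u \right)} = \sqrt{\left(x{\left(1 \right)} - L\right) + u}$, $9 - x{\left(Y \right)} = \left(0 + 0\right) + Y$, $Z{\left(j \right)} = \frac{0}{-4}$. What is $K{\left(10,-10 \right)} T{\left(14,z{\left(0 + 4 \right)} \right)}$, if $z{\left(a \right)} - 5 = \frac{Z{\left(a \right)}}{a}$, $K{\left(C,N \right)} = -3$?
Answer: $- 3 i \approx - 3.0 i$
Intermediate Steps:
$Z{\left(j \right)} = 0$ ($Z{\left(j \right)} = 0 \left(- \frac{1}{4}\right) = 0$)
$x{\left(Y \right)} = 9 - Y$ ($x{\left(Y \right)} = 9 - \left(\left(0 + 0\right) + Y\right) = 9 - \left(0 + Y\right) = 9 - Y$)
$z{\left(a \right)} = 5$ ($z{\left(a \right)} = 5 + \frac{0}{a} = 5 + 0 = 5$)
$T{\left(L,u \right)} = \sqrt{8 + u - L}$ ($T{\left(L,u \right)} = \sqrt{\left(\left(9 - 1\right) - L\right) + u} = \sqrt{\left(8 - L\right) + u} = \sqrt{8 + u - L}$)
$K{\left(10,-10 \right)} T{\left(14,z{\left(0 + 4 \right)} \right)} = - 3 \sqrt{8 + 5 - 14} = - 3 \sqrt{-1} = - 3 i$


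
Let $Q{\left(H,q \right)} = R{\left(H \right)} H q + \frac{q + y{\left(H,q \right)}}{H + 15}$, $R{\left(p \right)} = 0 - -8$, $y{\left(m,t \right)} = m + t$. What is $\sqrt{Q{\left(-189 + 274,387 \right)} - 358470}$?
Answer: $\frac{i \sqrt{9530141}}{10} \approx 308.71 i$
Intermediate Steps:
$R{\left(p \right)} = 8$ ($R{\left(p \right)} = 0 + 8 = 8$)
$Q{\left(H,q \right)} = \frac{H + 2 q}{15 + H} + 8 H q$ ($Q{\left(H,q \right)} = 8 H q + \frac{q + \left(H + q\right)}{H + 15} = 8 H q + \frac{H + 2 q}{15 + H} = \frac{H + 2 q}{15 + H} + 8 H q$)
$\sqrt{Q{\left(-189 + 274,387 \right)} - 358470} = \sqrt{\frac{\left(-189 + 274\right) + 2 \cdot 387 + 8 \cdot 387 \left(-189 + 274\right)^{2} + 120 \left(-189 + 274\right) 387}{15 + \left(-189 + 274\right)} - 358470} = \sqrt{\frac{85 + 774 + 8 \cdot 387 \cdot 85^{2} + 120 \cdot 85 \cdot 387}{15 + 85} - 358470} = \sqrt{\frac{85 + 774 + 8 \cdot 387 \cdot 7225 + 3947400}{100} - 358470} = \sqrt{\frac{85 + 774 + 22368600 + 3947400}{100} - 358470} = \sqrt{\frac{1}{100} \cdot 26316859 - 358470} = \sqrt{\frac{26316859}{100} - 358470} = \sqrt{- \frac{9530141}{100}} = \frac{i \sqrt{9530141}}{10}$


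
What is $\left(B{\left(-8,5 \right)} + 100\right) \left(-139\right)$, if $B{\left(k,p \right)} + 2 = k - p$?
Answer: $-11815$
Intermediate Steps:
$B{\left(k,p \right)} = -2 + k - p$ ($B{\left(k,p \right)} = -2 + \left(k - p\right) = -2 + k - p$)
$\left(B{\left(-8,5 \right)} + 100\right) \left(-139\right) = \left(\left(-2 - 8 - 5\right) + 100\right) \left(-139\right) = \left(-15 + 100\right) \left(-139\right) = 85 \left(-139\right) = -11815$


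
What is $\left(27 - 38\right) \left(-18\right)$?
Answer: $198$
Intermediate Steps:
$\left(27 - 38\right) \left(-18\right) = \left(-11\right) \left(-18\right) = 198$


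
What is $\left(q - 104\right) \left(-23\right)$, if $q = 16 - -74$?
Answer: $322$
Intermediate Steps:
$q = 90$ ($q = 16 + 74 = 90$)
$\left(q - 104\right) \left(-23\right) = \left(90 - 104\right) \left(-23\right) = \left(-14\right) \left(-23\right) = 322$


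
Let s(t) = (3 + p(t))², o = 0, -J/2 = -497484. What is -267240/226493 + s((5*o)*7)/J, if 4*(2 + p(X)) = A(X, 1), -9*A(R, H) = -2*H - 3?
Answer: -344599861087987/292057860242304 ≈ -1.1799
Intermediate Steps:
J = 994968 (J = -2*(-497484) = 994968)
A(R, H) = ⅓ + 2*H/9 (A(R, H) = -(-2*H - 3)/9 = -(-3 - 2*H)/9 = ⅓ + 2*H/9)
p(X) = -67/36 (p(X) = -2 + (⅓ + (2/9)*1)/4 = -2 + (⅓ + 2/9)/4 = -2 + (¼)*(5/9) = -2 + 5/36 = -67/36)
s(t) = 1681/1296 (s(t) = (3 - 67/36)² = (41/36)² = 1681/1296)
-267240/226493 + s((5*o)*7)/J = -267240/226493 + (1681/1296)/994968 = -267240*1/226493 + (1681/1296)*(1/994968) = -267240/226493 + 1681/1289478528 = -344599861087987/292057860242304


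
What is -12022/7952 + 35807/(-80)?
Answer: -17856189/39760 ≈ -449.10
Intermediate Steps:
-12022/7952 + 35807/(-80) = -12022*1/7952 + 35807*(-1/80) = -6011/3976 - 35807/80 = -17856189/39760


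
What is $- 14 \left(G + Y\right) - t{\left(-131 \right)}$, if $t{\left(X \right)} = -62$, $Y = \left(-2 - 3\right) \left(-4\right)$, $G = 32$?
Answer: $-666$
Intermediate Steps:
$Y = 20$ ($Y = \left(-5\right) \left(-4\right) = 20$)
$- 14 \left(G + Y\right) - t{\left(-131 \right)} = - 14 \left(32 + 20\right) - -62 = \left(-14\right) 52 + 62 = -728 + 62 = -666$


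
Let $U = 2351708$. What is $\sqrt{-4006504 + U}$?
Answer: $22 i \sqrt{3419} \approx 1286.4 i$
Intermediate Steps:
$\sqrt{-4006504 + U} = \sqrt{-4006504 + 2351708} = \sqrt{-1654796} = 22 i \sqrt{3419}$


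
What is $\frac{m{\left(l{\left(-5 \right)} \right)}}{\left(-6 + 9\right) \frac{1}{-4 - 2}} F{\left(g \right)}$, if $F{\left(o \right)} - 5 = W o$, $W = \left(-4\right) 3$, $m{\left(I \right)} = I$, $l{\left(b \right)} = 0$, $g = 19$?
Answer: $0$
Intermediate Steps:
$W = -12$
$F{\left(o \right)} = 5 - 12 o$
$\frac{m{\left(l{\left(-5 \right)} \right)}}{\left(-6 + 9\right) \frac{1}{-4 - 2}} F{\left(g \right)} = \frac{0}{\left(-6 + 9\right) \frac{1}{-4 - 2}} \left(5 - 228\right) = \frac{0}{3 \frac{1}{-6}} \left(5 - 228\right) = \frac{0}{3 \left(- \frac{1}{6}\right)} \left(-223\right) = \frac{0}{- \frac{1}{2}} \left(-223\right) = 0 \left(-2\right) \left(-223\right) = 0 \left(-223\right) = 0$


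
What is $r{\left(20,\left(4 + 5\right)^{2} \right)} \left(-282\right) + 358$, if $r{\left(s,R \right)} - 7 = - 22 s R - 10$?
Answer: $10051684$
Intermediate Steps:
$r{\left(s,R \right)} = -3 - 22 R s$ ($r{\left(s,R \right)} = 7 + \left(- 22 s R - 10\right) = 7 - \left(10 + 22 R s\right) = -3 - 22 R s$)
$r{\left(20,\left(4 + 5\right)^{2} \right)} \left(-282\right) + 358 = \left(-3 - 22 \left(4 + 5\right)^{2} \cdot 20\right) \left(-282\right) + 358 = \left(-3 - 22 \cdot 9^{2} \cdot 20\right) \left(-282\right) + 358 = \left(-3 - 1782 \cdot 20\right) \left(-282\right) + 358 = \left(-3 - 35640\right) \left(-282\right) + 358 = \left(-35643\right) \left(-282\right) + 358 = 10051326 + 358 = 10051684$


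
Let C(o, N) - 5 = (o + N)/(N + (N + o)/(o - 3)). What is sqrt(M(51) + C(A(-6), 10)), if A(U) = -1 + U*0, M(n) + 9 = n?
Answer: sqrt(46283)/31 ≈ 6.9398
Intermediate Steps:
M(n) = -9 + n
A(U) = -1 (A(U) = -1 + 0 = -1)
C(o, N) = 5 + (N + o)/(N + (N + o)/(-3 + o)) (C(o, N) = 5 + (o + N)/(N + (N + o)/(o - 3)) = 5 + (N + o)/(N + (N + o)/(-3 + o)))
sqrt(M(51) + C(A(-6), 10)) = sqrt((-9 + 51) + ((-1)**2 - 13*10 + 2*(-1) + 6*10*(-1))/(-1 - 2*10 + 10*(-1))) = sqrt(42 + (1 - 130 - 2 - 60)/(-1 - 20 - 10)) = sqrt(42 - 191/(-31)) = sqrt(42 - 1/31*(-191)) = sqrt(42 + 191/31) = sqrt(1493/31) = sqrt(46283)/31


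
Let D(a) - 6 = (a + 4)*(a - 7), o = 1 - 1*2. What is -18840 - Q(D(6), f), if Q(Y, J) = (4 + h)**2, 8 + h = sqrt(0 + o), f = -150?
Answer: -18855 + 8*I ≈ -18855.0 + 8.0*I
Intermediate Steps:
o = -1 (o = 1 - 2 = -1)
h = -8 + I (h = -8 + sqrt(0 - 1) = -8 + sqrt(-1) = -8 + I ≈ -8.0 + 1.0*I)
D(a) = 6 + (-7 + a)*(4 + a) (D(a) = 6 + (a + 4)*(a - 7) = 6 + (4 + a)*(-7 + a) = 6 + (-7 + a)*(4 + a))
Q(Y, J) = (-4 + I)**2 (Q(Y, J) = (4 + (-8 + I))**2 = (-4 + I)**2)
-18840 - Q(D(6), f) = -18840 - (-4 + I)**2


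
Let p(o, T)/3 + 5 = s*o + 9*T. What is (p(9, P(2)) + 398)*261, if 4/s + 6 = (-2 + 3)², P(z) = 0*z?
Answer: 471627/5 ≈ 94325.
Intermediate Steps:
P(z) = 0
s = -⅘ (s = 4/(-6 + (-2 + 3)²) = 4/(-6 + 1²) = 4/(-6 + 1) = 4/(-5) = 4*(-⅕) = -⅘ ≈ -0.80000)
p(o, T) = -15 + 27*T - 12*o/5 (p(o, T) = -15 + 3*(-4*o/5 + 9*T) = -15 + 3*(9*T - 4*o/5) = -15 + (27*T - 12*o/5) = -15 + 27*T - 12*o/5)
(p(9, P(2)) + 398)*261 = ((-15 + 27*0 - 12/5*9) + 398)*261 = ((-15 + 0 - 108/5) + 398)*261 = (-183/5 + 398)*261 = (1807/5)*261 = 471627/5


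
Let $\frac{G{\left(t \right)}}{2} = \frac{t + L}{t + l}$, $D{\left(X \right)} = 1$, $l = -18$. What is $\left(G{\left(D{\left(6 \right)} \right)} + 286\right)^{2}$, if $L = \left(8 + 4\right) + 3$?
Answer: $\frac{23328900}{289} \approx 80723.0$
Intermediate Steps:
$L = 15$ ($L = 12 + 3 = 15$)
$G{\left(t \right)} = \frac{2 \left(15 + t\right)}{-18 + t}$ ($G{\left(t \right)} = 2 \frac{t + 15}{t - 18} = 2 \frac{15 + t}{-18 + t} = \frac{2 \left(15 + t\right)}{-18 + t}$)
$\left(G{\left(D{\left(6 \right)} \right)} + 286\right)^{2} = \left(\frac{2 \left(15 + 1\right)}{-18 + 1} + 286\right)^{2} = \left(2 \frac{1}{-17} \cdot 16 + 286\right)^{2} = \left(2 \left(- \frac{1}{17}\right) 16 + 286\right)^{2} = \left(- \frac{32}{17} + 286\right)^{2} = \left(\frac{4830}{17}\right)^{2} = \frac{23328900}{289}$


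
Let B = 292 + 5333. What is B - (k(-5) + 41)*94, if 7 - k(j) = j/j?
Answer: 1207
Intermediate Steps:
k(j) = 6 (k(j) = 7 - j/j = 7 - 1*1 = 7 - 1 = 6)
B = 5625
B - (k(-5) + 41)*94 = 5625 - (6 + 41)*94 = 5625 - 47*94 = 5625 - 1*4418 = 5625 - 4418 = 1207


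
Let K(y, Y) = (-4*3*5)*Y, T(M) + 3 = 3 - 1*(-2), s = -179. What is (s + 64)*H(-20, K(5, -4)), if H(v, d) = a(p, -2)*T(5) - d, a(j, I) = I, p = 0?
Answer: 28060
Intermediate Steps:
T(M) = 2 (T(M) = -3 + (3 - 1*(-2)) = -3 + (3 + 2) = -3 + 5 = 2)
K(y, Y) = -60*Y (K(y, Y) = (-12*5)*Y = -60*Y)
H(v, d) = -4 - d (H(v, d) = -2*2 - d = -4 - d)
(s + 64)*H(-20, K(5, -4)) = (-179 + 64)*(-4 - (-60)*(-4)) = -115*(-4 - 1*240) = -115*(-4 - 240) = -115*(-244) = 28060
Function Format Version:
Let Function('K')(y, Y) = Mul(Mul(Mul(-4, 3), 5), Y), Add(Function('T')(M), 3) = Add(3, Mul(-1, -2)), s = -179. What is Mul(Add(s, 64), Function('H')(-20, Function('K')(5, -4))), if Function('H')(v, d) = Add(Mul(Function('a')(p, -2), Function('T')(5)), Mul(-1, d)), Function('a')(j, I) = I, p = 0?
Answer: 28060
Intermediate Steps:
Function('T')(M) = 2 (Function('T')(M) = Add(-3, Add(3, Mul(-1, -2))) = Add(-3, Add(3, 2)) = Add(-3, 5) = 2)
Function('K')(y, Y) = Mul(-60, Y) (Function('K')(y, Y) = Mul(Mul(-12, 5), Y) = Mul(-60, Y))
Function('H')(v, d) = Add(-4, Mul(-1, d)) (Function('H')(v, d) = Add(Mul(-2, 2), Mul(-1, d)) = Add(-4, Mul(-1, d)))
Mul(Add(s, 64), Function('H')(-20, Function('K')(5, -4))) = Mul(Add(-179, 64), Add(-4, Mul(-1, Mul(-60, -4)))) = Mul(-115, Add(-4, Mul(-1, 240))) = Mul(-115, Add(-4, -240)) = Mul(-115, -244) = 28060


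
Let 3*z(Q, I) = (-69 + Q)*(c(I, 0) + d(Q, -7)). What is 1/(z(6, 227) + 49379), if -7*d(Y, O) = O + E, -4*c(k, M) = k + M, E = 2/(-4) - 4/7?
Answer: 28/1415303 ≈ 1.9784e-5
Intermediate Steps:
E = -15/14 (E = 2*(-¼) - 4*⅐ = -½ - 4/7 = -15/14 ≈ -1.0714)
c(k, M) = -M/4 - k/4 (c(k, M) = -(k + M)/4 = -(M + k)/4 = -M/4 - k/4)
d(Y, O) = 15/98 - O/7 (d(Y, O) = -(O - 15/14)/7 = -(-15/14 + O)/7 = 15/98 - O/7)
z(Q, I) = (-69 + Q)*(113/98 - I/4)/3 (z(Q, I) = ((-69 + Q)*((-¼*0 - I/4) + (15/98 - ⅐*(-7))))/3 = ((-69 + Q)*((0 - I/4) + (15/98 + 1)))/3 = ((-69 + Q)*(-I/4 + 113/98))/3 = ((-69 + Q)*(113/98 - I/4))/3 = (-69 + Q)*(113/98 - I/4)/3)
1/(z(6, 227) + 49379) = 1/((-2599/98 + (23/4)*227 + (113/294)*6 - 1/12*227*6) + 49379) = 1/((-2599/98 + 5221/4 + 113/49 - 227/2) + 49379) = 1/(32691/28 + 49379) = 1/(1415303/28) = 28/1415303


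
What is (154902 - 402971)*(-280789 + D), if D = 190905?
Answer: 22297433996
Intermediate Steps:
(154902 - 402971)*(-280789 + D) = (154902 - 402971)*(-280789 + 190905) = -248069*(-89884) = 22297433996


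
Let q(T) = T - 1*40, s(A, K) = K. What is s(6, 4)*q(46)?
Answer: 24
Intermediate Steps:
q(T) = -40 + T (q(T) = T - 40 = -40 + T)
s(6, 4)*q(46) = 4*(-40 + 46) = 4*6 = 24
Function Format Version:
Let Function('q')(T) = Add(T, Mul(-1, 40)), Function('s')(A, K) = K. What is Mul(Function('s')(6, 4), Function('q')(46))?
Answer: 24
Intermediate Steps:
Function('q')(T) = Add(-40, T) (Function('q')(T) = Add(T, -40) = Add(-40, T))
Mul(Function('s')(6, 4), Function('q')(46)) = Mul(4, Add(-40, 46)) = Mul(4, 6) = 24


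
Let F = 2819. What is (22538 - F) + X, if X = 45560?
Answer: 65279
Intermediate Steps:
(22538 - F) + X = (22538 - 1*2819) + 45560 = (22538 - 2819) + 45560 = 19719 + 45560 = 65279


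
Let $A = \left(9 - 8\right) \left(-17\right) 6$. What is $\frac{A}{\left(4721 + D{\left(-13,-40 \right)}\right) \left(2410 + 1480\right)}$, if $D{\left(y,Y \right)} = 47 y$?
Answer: $- \frac{17}{2664650} \approx -6.3798 \cdot 10^{-6}$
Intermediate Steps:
$A = -102$ ($A = 1 \left(-17\right) 6 = \left(-17\right) 6 = -102$)
$\frac{A}{\left(4721 + D{\left(-13,-40 \right)}\right) \left(2410 + 1480\right)} = - \frac{102}{\left(4721 + 47 \left(-13\right)\right) \left(2410 + 1480\right)} = - \frac{102}{\left(4721 - 611\right) 3890} = - \frac{102}{4110 \cdot 3890} = - \frac{102}{15987900} = \left(-102\right) \frac{1}{15987900} = - \frac{17}{2664650}$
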